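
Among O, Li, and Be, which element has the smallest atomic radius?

O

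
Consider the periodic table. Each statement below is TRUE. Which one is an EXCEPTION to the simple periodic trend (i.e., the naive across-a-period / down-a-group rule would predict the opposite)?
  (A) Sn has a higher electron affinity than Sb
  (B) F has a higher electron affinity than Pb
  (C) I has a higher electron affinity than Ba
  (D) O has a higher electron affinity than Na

The general trend: electron affinity increases across a period and decreases down a group.
(A) Sn (period 5, group 14) vs Sb (period 5, group 15): the stated order contradicts the simple trend.
(B) F (period 2, group 17) vs Pb (period 6, group 14): the stated order agrees with the simple trend.
(C) I (period 5, group 17) vs Ba (period 6, group 2): the stated order agrees with the simple trend.
(D) O (period 2, group 16) vs Na (period 3, group 1): the stated order agrees with the simple trend.
The exception is (A): adding an electron to Sb's half-filled 5p³ is unfavourable, so Sn has the more exothermic EA.

(A)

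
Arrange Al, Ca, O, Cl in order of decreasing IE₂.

O, Cl, Al, Ca

IE_2 is the cost of taking one more electron from the +1 cation: Al⁺ still has 2 valence electrons; Ca⁺ still has 1 valence electron; O⁺ still has 5 valence electrons; Cl⁺ still has 6 valence electrons.
All are still removing valence electrons, so compare the +1 ions as you would atoms: IE_2 generally rises across a period (higher Z_eff) and falls down a group (larger shell), subject to the usual subshell exceptions.
Valence configurations: Al⁺ [Ne]3s², Ca⁺ [Ar]4s¹, O⁺ [He]2s²2p³, Cl⁺ [Ne]3s²3p⁴.
The numbers (kJ/mol): Al 1817, Ca 1145, O 3388, Cl 2298.
Hence IE_2: Ca < Al < Cl < O.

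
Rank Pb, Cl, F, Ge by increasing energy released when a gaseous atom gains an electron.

F is in period 2, group 17; Cl is in period 3, group 17; Ge is in period 4, group 14; Pb is in period 6, group 14.
Atoms with high Z_eff and room in the valence shell (especially the halogens) have the most exothermic electron affinities.
Neither a single period nor a single group — weigh both effects.
Ge > Pb: they share group 14; the group trend gives Ge the larger value.
F > Ge: both effects reinforce here, so F is clearly the higher of the two.
Cl > F: this pair runs against the simple trend — see the exception note.
Note the exception: Cl has a higher electron affinity than F, contrary to the simple trend — F's small 2p subshell makes the incoming electron feel strong e⁻–e⁻ repulsion, so Cl actually releases more energy on gaining an electron.
Tabulated electron affinity (kJ/mol): F 328, Cl 349, Ge 119, Pb 35.
So from lowest to highest: Pb < Ge < F < Cl.

Pb < Ge < F < Cl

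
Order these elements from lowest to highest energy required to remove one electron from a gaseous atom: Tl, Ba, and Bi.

Ba is in period 6, group 2; Tl is in period 6, group 13; Bi is in period 6, group 15.
IE₁ increases left→right with effective nuclear charge and decreases top→bottom as the valence shell moves farther out.
All lie in period 6, so first ionization energy increases left to right.
So from lowest to highest: Ba < Tl < Bi.

Ba < Tl < Bi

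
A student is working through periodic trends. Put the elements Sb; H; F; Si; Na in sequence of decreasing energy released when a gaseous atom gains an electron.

F > Si > Sb > H > Na

H is in period 1, group 1; F is in period 2, group 17; Na is in period 3, group 1; Si is in period 3, group 14; Sb is in period 5, group 15.
Atoms with high Z_eff and room in the valence shell (especially the halogens) have the most exothermic electron affinities.
Here both period and group differ, so the two effects have to be weighed against each other.
H > Na: H sits above Na in group 1, so the down-group effect alone puts H higher.
Sb > H: period and group pull opposite ways; the across-period shift dominates (103 vs 73 kJ/mol).
Si > Sb: period and group pull opposite ways; the down-group shift dominates (134 vs 103 kJ/mol).
F > Si: relative to Si, both the across-period and down-group shifts push F's electron affinity up.
For reference (kJ/mol): H 73, F 328, Na 53, Si 134, Sb 103.
So from highest to lowest: F > Si > Sb > H > Na.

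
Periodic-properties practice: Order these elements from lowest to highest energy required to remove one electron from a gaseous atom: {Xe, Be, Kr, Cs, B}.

Cs < B < Be < Xe < Kr

First ionization energy rises across a period (greater Z_eff holds electrons more tightly) and falls down a group (valence electrons are farther from the nucleus).
Here both period and group differ, so the two effects have to be weighed against each other.
B > Cs: both effects reinforce here, so B is clearly the higher of the two.
Be > B: this pair runs against the simple trend — see the exception note.
Xe > Be: the two effects oppose for this pair; the across-period effect wins (1170 vs 900 kJ/mol).
Kr > Xe: they share group 18; the group trend gives Kr the larger value.
Note the exception: Be has a higher first ionization energy than B, contrary to the simple trend — removing B's lone 2p electron is easier than breaking Be's filled 2s².
Tabulated first ionization energy (kJ/mol): Be 900, B 801, Kr 1351, Xe 1170, Cs 376.
So from lowest to highest: Cs < B < Be < Xe < Kr.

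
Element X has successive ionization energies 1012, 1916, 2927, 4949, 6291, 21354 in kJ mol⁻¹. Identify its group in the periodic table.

Look for the largest jump between consecutive ionization energies: IE6/IE5 ≈ 3.4, far larger than any earlier ratio.
That jump marks the point where a core electron is being removed. So the atom has 5 valence electrons.
A main-group element with 5 valence electrons is in group 15.

Group 15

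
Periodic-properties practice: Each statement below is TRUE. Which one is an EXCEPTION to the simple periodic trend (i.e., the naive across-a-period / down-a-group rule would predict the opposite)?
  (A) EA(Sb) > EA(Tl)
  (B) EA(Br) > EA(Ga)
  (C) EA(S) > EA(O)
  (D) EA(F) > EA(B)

(C)

The general trend: electron affinity increases across a period and decreases down a group.
(A) Sb (period 5, group 15) vs Tl (period 6, group 13): the stated order agrees with the simple trend.
(B) Br (period 4, group 17) vs Ga (period 4, group 13): the stated order agrees with the simple trend.
(C) S (period 3, group 16) vs O (period 2, group 16): the stated order contradicts the simple trend.
(D) F (period 2, group 17) vs B (period 2, group 13): the stated order agrees with the simple trend.
The exception is (C): the compact 2p subshell of O repels the added electron more than S's larger 3p does.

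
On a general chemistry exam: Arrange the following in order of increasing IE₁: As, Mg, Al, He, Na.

He is in period 1, group 18; Na is in period 3, group 1; Mg is in period 3, group 2; Al is in period 3, group 13; As is in period 4, group 15.
Across a period the outer electron is held more tightly (higher IE₁); down a group it sits in a higher shell, more shielded, and comes off more easily.
Here both period and group differ, so the two effects have to be weighed against each other.
Al > Na: both are in period 3; the period trend gives Al the larger value.
Mg > Al: this pair runs against the simple trend — see the exception note.
As > Mg: period and group pull opposite ways; the across-period shift dominates (947 vs 738 kJ/mol).
He > As: relative to As, both the across-period and down-group shifts push He's first ionization energy up.
Note the exception: Mg has a higher first ionization energy than Al, contrary to the simple trend — Al's single 3p electron is easier to remove than one from Mg's filled 3s².
For reference (kJ/mol): He 2372, Na 496, Mg 738, Al 578, As 947.
So from lowest to highest: Na < Al < Mg < As < He.

Na, Al, Mg, As, He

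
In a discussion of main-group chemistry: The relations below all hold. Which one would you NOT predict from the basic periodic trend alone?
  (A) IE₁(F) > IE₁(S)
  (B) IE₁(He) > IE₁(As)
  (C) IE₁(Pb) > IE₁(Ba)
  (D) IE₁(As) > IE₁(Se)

The general trend: first ionization energy increases across a period and decreases down a group.
(A) F (period 2, group 17) vs S (period 3, group 16): the stated order agrees with the simple trend.
(B) He (period 1, group 18) vs As (period 4, group 15): the stated order agrees with the simple trend.
(C) Pb (period 6, group 14) vs Ba (period 6, group 2): the stated order agrees with the simple trend.
(D) As (period 4, group 15) vs Se (period 4, group 16): the stated order contradicts the simple trend.
The exception is (D): Se (4p⁴) ionizes more easily than half-filled As (4p³).

(D)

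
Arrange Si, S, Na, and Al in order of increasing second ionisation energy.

Si, Al, S, Na

IE_2 is the cost of taking one more electron from the +1 cation: Si⁺ still has 3 valence electrons; S⁺ still has 5 valence electrons; Na⁺ is the bare [Ne] core; Al⁺ still has 2 valence electrons.
Breaking into a closed-shell core is much more expensive than removing a leftover valence electron — Na has the largest IE_2 here.
Valence configurations: Si⁺ [Ne]3s²3p¹, S⁺ [Ne]3s²3p³, Al⁺ [Ne]3s².
Si⁺ loses a lone 3p electron whereas Al⁺ must break into a filled 3s² pair, so IE_2(Al) > IE_2(Si) even though Si has the higher nuclear charge.
The numbers (kJ/mol): Si 1577, S 2252, Na 4562, Al 1817.
Putting it together, IE_2: Si < Al < S < Na.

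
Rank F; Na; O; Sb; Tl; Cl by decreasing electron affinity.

Cl, F, O, Sb, Na, Tl

O is in period 2, group 16; F is in period 2, group 17; Na is in period 3, group 1; Cl is in period 3, group 17; Sb is in period 5, group 15; Tl is in period 6, group 13.
Adding an electron releases more energy for atoms nearer the top right (short of the noble gases).
Neither a single period nor a single group — weigh both effects.
Na > Tl: the two effects oppose for this pair; the down-group effect wins (53 vs 19 kJ/mol).
Sb > Na: the two effects oppose for this pair; the across-period effect wins (103 vs 53 kJ/mol).
O > Sb: relative to Sb, both the across-period and down-group shifts push O's electron affinity up.
F > O: both are in period 2; the period trend gives F the larger value.
Cl > F: this pair runs against the simple trend — see the exception note.
Note the exception: Cl has a higher electron affinity than F, contrary to the simple trend — F's small 2p subshell makes the incoming electron feel strong e⁻–e⁻ repulsion, so Cl actually releases more energy on gaining an electron.
For reference (kJ/mol): O 141, F 328, Na 53, Cl 349, Sb 103, Tl 19.
So from highest to lowest: Cl > F > O > Sb > Na > Tl.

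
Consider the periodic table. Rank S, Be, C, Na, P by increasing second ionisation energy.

Be, P, S, C, Na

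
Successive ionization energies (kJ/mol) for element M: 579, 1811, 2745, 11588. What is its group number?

Group 13

Look for the largest jump between consecutive ionization energies: IE4/IE3 ≈ 4.2, far larger than any earlier ratio.
That jump marks the point where a core electron is being removed. So the atom has 3 valence electrons.
A main-group element with 3 valence electrons is in group 13.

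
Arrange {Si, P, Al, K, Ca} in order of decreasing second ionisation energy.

K > P > Al > Si > Ca

IE_2 is the cost of taking one more electron from the +1 cation: Si⁺ still has 3 valence electrons; P⁺ still has 4 valence electrons; Al⁺ still has 2 valence electrons; K⁺ is the bare [Ar] core; Ca⁺ still has 1 valence electron.
Pulling an electron out of a noble-gas core costs far more than removing a remaining valence electron, so K sits at the high end of IE_2.
Valence configurations: Si⁺ [Ne]3s²3p¹, P⁺ [Ne]3s²3p², Al⁺ [Ne]3s², Ca⁺ [Ar]4s¹.
Si⁺ loses a lone 3p electron whereas Al⁺ must break into a filled 3s² pair, so IE_2(Al) > IE_2(Si) even though Si has the higher nuclear charge.
Tabulated IE_2 (kJ/mol): Si 1577, P 1907, Al 1817, K 3052, Ca 1145.
Overall IE_2 order: Ca < Si < Al < P < K.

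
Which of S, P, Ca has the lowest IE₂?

Ca

IE_2 is the cost of taking one more electron from the +1 cation: S⁺ still has 5 valence electrons; P⁺ still has 4 valence electrons; Ca⁺ still has 1 valence electron.
All are still removing valence electrons, so compare the +1 ions as you would atoms: IE_2 generally rises across a period (higher Z_eff) and falls down a group (larger shell), subject to the usual subshell exceptions.
Valence configurations: S⁺ [Ne]3s²3p³, P⁺ [Ne]3s²3p², Ca⁺ [Ar]4s¹.
Tabulated IE_2 (kJ/mol): S 2252, P 1907, Ca 1145.
Hence IE_2: Ca < P < S.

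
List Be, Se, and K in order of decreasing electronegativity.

Se, Be, K

Be is in period 2, group 2; K is in period 4, group 1; Se is in period 4, group 16.
EN rises left→right (higher Z_eff, smaller atoms) and falls top→bottom (larger, more shielded atoms).
Here both period and group differ, so the two effects have to be weighed against each other.
Be > K: both effects reinforce here, so Be is clearly the higher of the two.
Se > Be: the two effects oppose for this pair; the across-period effect wins (2.55 vs 1.57).
Approximate values (Pauling): Be 1.57, K 0.82, Se 2.55.
So from highest to lowest: Se > Be > K.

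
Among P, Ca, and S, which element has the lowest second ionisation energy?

After 1 electron has been removed, what remains? P⁺ still has 4 valence electrons; Ca⁺ still has 1 valence electron; S⁺ still has 5 valence electrons.
All are still removing valence electrons, so compare the +1 ions as you would atoms: IE_2 generally rises across a period (higher Z_eff) and falls down a group (larger shell), subject to the usual subshell exceptions.
Valence configurations: P⁺ [Ne]3s²3p², Ca⁺ [Ar]4s¹, S⁺ [Ne]3s²3p³.
Approximate IE_2 values (kJ/mol): P 1907, Ca 1145, S 2252.
Putting it together, IE_2: Ca < P < S.

Ca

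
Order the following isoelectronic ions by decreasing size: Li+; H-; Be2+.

All of these have 2 electrons, so size is governed by nuclear charge alone: the more protons, the stronger the pull on the same electron cloud, and the smaller the ion.
Nuclear charges: Be2+ (Z=4), Li+ (Z=3), H- (Z=1).
Largest to smallest: H- > Li+ > Be2+.

H- > Li+ > Be2+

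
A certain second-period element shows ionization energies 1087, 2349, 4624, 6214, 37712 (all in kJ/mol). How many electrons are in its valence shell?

4

Look for the largest jump between consecutive ionization energies: IE5/IE4 ≈ 6.1, far larger than any earlier ratio.
That jump marks the point where a core electron is being removed. So the atom has 4 valence electrons.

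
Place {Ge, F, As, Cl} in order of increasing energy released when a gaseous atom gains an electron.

As < Ge < F < Cl

F is in period 2, group 17; Cl is in period 3, group 17; Ge is in period 4, group 14; As is in period 4, group 15.
Electron affinity generally becomes more exothermic across a period toward the halogens and less exothermic down a group.
Here both period and group differ, so the two effects have to be weighed against each other.
Ge > As: this pair runs against the simple trend — see the exception note.
F > Ge: relative to Ge, both the across-period and down-group shifts push F's electron affinity up.
Cl > F: this pair runs against the simple trend — see the exception note.
Note the exception: Ge has a higher electron affinity than As, contrary to the simple trend — adding an electron to As's half-filled 4p³ is unfavourable, so Ge (4p²) has the more exothermic EA.
Note the exception: Cl has a higher electron affinity than F, contrary to the simple trend — F's small 2p subshell makes the incoming electron feel strong e⁻–e⁻ repulsion, so Cl actually releases more energy on gaining an electron.
Tabulated electron affinity (kJ/mol): F 328, Cl 349, Ge 119, As 78.
So from lowest to highest: As < Ge < F < Cl.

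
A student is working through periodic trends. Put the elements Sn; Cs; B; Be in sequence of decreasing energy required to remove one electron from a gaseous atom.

Be, B, Sn, Cs

IE₁ increases left→right with effective nuclear charge and decreases top→bottom as the valence shell moves farther out.
Neither a single period nor a single group — weigh both effects.
Sn > Cs: both effects reinforce here, so Sn is clearly the higher of the two.
B > Sn: the two effects oppose for this pair; the down-group effect wins (801 vs 709 kJ/mol).
Be > B: this pair runs against the simple trend — see the exception note.
Note the exception: Be has a higher first ionization energy than B, contrary to the simple trend — removing B's lone 2p electron is easier than breaking Be's filled 2s².
For reference (kJ/mol): Be 900, B 801, Sn 709, Cs 376.
So from highest to lowest: Be > B > Sn > Cs.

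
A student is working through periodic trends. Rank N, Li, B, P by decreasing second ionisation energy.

IE_2 is the cost of taking one more electron from the +1 cation: N⁺ still has 4 valence electrons; Li⁺ is the bare [He] core; B⁺ still has 2 valence electrons; P⁺ still has 4 valence electrons.
Core electrons are held far more tightly than valence electrons, so Li tops the IE_2 order.
Valence configurations: N⁺ [He]2s²2p², B⁺ [He]2s², P⁺ [Ne]3s²3p².
Tabulated IE_2 (kJ/mol): N 2856, Li 7298, B 2427, P 1907.
Hence IE_2: P < B < N < Li.

Li, N, B, P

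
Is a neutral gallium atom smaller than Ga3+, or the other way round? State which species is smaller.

Ga3+

Forming Ga3+ removes 3 electrons from Ga. Fewer electrons for the same nuclear charge means less shielding and a higher Z_eff on the remaining electrons, and for main-group metals the entire outer shell is lost.
A cation is smaller than its parent atom: Ga3+ < Ga.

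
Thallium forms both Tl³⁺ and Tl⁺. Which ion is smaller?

Both ions have Z = 81 protons, but Tl³⁺ has lost more electrons, so its remaining electrons feel a larger effective nuclear charge per electron and are pulled in more tightly.
Higher positive charge → smaller ion, so Tl⁺ > Tl³⁺.

Tl³⁺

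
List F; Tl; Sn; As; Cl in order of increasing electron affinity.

Adding an electron releases more energy for atoms nearer the top right (short of the noble gases).
These span different periods and groups, so the two trends combine.
As > Tl: relative to Tl, both the across-period and down-group shifts push As's electron affinity up.
Sn > As: this pair runs against the simple trend — see the exception note.
F > Sn: both effects reinforce here, so F is clearly the higher of the two.
Cl > F: this pair runs against the simple trend — see the exception note.
Note the exception: Sn has a higher electron affinity than As, contrary to the simple trend — adding an electron to As's half-filled np³ subshell costs electron-pairing energy.
Note the exception: Cl has a higher electron affinity than F, contrary to the simple trend — F's small 2p subshell makes the incoming electron feel strong e⁻–e⁻ repulsion, so Cl actually releases more energy on gaining an electron.
Approximate values (kJ/mol): F 328, Cl 349, As 78, Sn 107, Tl 19.
So from lowest to highest: Tl < As < Sn < F < Cl.

Tl < As < Sn < F < Cl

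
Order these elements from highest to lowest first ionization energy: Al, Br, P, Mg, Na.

Na is in period 3, group 1; Mg is in period 3, group 2; Al is in period 3, group 13; P is in period 3, group 15; Br is in period 4, group 17.
First ionization energy rises across a period (greater Z_eff holds electrons more tightly) and falls down a group (valence electrons are farther from the nucleus).
These span different periods and groups, so the two trends combine.
Al > Na: Al lies to the right of Na in period 3, so the across-period effect alone puts Al higher.
Mg > Al: this pair runs against the simple trend — see the exception note.
P > Mg: both are in period 3; the period trend gives P the larger value.
Br > P: the two effects oppose for this pair; the across-period effect wins (1140 vs 1012 kJ/mol).
Note the exception: Mg has a higher first ionization energy than Al, contrary to the simple trend — Al's single 3p electron is easier to remove than one from Mg's filled 3s².
Approximate values (kJ/mol): Na 496, Mg 738, Al 578, P 1012, Br 1140.
So from highest to lowest: Br > P > Mg > Al > Na.

Br > P > Mg > Al > Na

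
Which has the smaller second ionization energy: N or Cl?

IE_2 is the cost of taking one more electron from the +1 cation: N⁺ still has 4 valence electrons; Cl⁺ still has 6 valence electrons.
All are still removing valence electrons, so compare the +1 ions as you would atoms: IE_2 generally rises across a period (higher Z_eff) and falls down a group (larger shell), subject to the usual subshell exceptions.
Valence configurations: N⁺ [He]2s²2p², Cl⁺ [Ne]3s²3p⁴.
Approximate IE_2 values (kJ/mol): N 2856, Cl 2298.
Overall IE_2 order: Cl < N.

Cl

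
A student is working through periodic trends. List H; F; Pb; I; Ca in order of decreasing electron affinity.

F > I > H > Pb > Ca

H is in period 1, group 1; F is in period 2, group 17; Ca is in period 4, group 2; I is in period 5, group 17; Pb is in period 6, group 14.
Adding an electron releases more energy for atoms nearer the top right (short of the noble gases).
These span different periods and groups, so the two trends combine.
Pb > Ca: the two effects oppose for this pair; the across-period effect wins (35 vs 2 kJ/mol).
H > Pb: the two effects oppose for this pair; the down-group effect wins (73 vs 35 kJ/mol).
I > H: the two effects oppose for this pair; the across-period effect wins (295 vs 73 kJ/mol).
F > I: they share group 17; the group trend gives F the larger value.
Approximate values (kJ/mol): H 73, F 328, Ca 2, I 295, Pb 35.
So from highest to lowest: F > I > H > Pb > Ca.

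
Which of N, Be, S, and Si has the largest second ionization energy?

The second ionization energy removes an electron from the +1 ion. For each element: N⁺ still has 4 valence electrons; Be⁺ still has 1 valence electron; S⁺ still has 5 valence electrons; Si⁺ still has 3 valence electrons.
All are still removing valence electrons, so compare the +1 ions as you would atoms: IE_2 generally rises across a period (higher Z_eff) and falls down a group (larger shell), subject to the usual subshell exceptions.
Valence configurations: N⁺ [He]2s²2p², Be⁺ [He]2s¹, S⁺ [Ne]3s²3p³, Si⁺ [Ne]3s²3p¹.
Tabulated IE_2 (kJ/mol): N 2856, Be 1757, S 2252, Si 1577.
So the second ionization energies run Si < Be < S < N.

N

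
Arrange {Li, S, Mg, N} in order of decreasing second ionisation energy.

Li > N > S > Mg

IE_2 is the cost of taking one more electron from the +1 cation: Li⁺ is the bare [He] core; S⁺ still has 5 valence electrons; Mg⁺ still has 1 valence electron; N⁺ still has 4 valence electrons.
Pulling an electron out of a noble-gas core costs far more than removing a remaining valence electron, so Li sits at the high end of IE_2.
Valence configurations: S⁺ [Ne]3s²3p³, Mg⁺ [Ne]3s¹, N⁺ [He]2s²2p².
Approximate IE_2 values (kJ/mol): Li 7298, S 2252, Mg 1451, N 2856.
So the second ionization energies run Mg < S < N < Li.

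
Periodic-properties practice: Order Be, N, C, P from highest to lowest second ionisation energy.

The second ionization energy removes an electron from the +1 ion. For each element: Be⁺ still has 1 valence electron; N⁺ still has 4 valence electrons; C⁺ still has 3 valence electrons; P⁺ still has 4 valence electrons.
All are still removing valence electrons, so compare the +1 ions as you would atoms: IE_2 generally rises across a period (higher Z_eff) and falls down a group (larger shell), subject to the usual subshell exceptions.
Valence configurations: Be⁺ [He]2s¹, N⁺ [He]2s²2p², C⁺ [He]2s²2p¹, P⁺ [Ne]3s²3p².
Approximate IE_2 values (kJ/mol): Be 1757, N 2856, C 2353, P 1907.
So the second ionization energies run Be < P < C < N.

N, C, P, Be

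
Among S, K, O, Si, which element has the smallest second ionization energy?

Consider each +1 ion: S⁺ still has 5 valence electrons; K⁺ is the bare [Ar] core; O⁺ still has 5 valence electrons; Si⁺ still has 3 valence electrons.
Usually core removal costs more than valence removal, but here the competition is close: a tightly held n=2 valence electron can cost more to remove than an n=3 core electron, so the actual values have to decide it.
Valence configurations: S⁺ [Ne]3s²3p³, O⁺ [He]2s²2p³, Si⁺ [Ne]3s²3p¹.
Approximate IE_2 values (kJ/mol): S 2252, K 3052, O 3388, Si 1577.
Putting it together, IE_2: Si < S < K < O.

Si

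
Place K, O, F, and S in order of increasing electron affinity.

O is in period 2, group 16; F is in period 2, group 17; S is in period 3, group 16; K is in period 4, group 1.
EA tends to increase across a period and decrease down a group, though the pattern is less regular than for IE or radius.
Here both period and group differ, so the two effects have to be weighed against each other.
O > K: relative to K, both the across-period and down-group shifts push O's electron affinity up.
S > O: this pair runs against the simple trend — see the exception note.
F > S: relative to S, both the across-period and down-group shifts push F's electron affinity up.
Note the exception: S has a higher electron affinity than O, contrary to the simple trend — the compact 2p subshell of O repels the added electron more than S's larger 3p does.
Approximate values (kJ/mol): O 141, F 328, S 200, K 48.
So from lowest to highest: K < O < S < F.

K, O, S, F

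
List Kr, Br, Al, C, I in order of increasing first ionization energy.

C is in period 2, group 14; Al is in period 3, group 13; Br is in period 4, group 17; Kr is in period 4, group 18; I is in period 5, group 17.
IE₁ increases left→right with effective nuclear charge and decreases top→bottom as the valence shell moves farther out.
Here both period and group differ, so the two effects have to be weighed against each other.
I > Al: period and group pull opposite ways; the across-period shift dominates (1008 vs 578 kJ/mol).
C > I: the two effects oppose for this pair; the down-group effect wins (1086 vs 1008 kJ/mol).
Br > C: period and group pull opposite ways; the across-period shift dominates (1140 vs 1086 kJ/mol).
Kr > Br: Kr lies to the right of Br in period 4, so the across-period effect alone puts Kr higher.
Approximate values (kJ/mol): C 1086, Al 578, Br 1140, Kr 1351, I 1008.
So from lowest to highest: Al < I < C < Br < Kr.

Al < I < C < Br < Kr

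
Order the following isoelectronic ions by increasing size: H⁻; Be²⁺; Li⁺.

All of these have 2 electrons, so size is governed by nuclear charge alone: the more protons, the stronger the pull on the same electron cloud, and the smaller the ion.
Nuclear charges: Be²⁺ (Z=4), Li⁺ (Z=3), H⁻ (Z=1).
Smallest to largest: Be²⁺ < Li⁺ < H⁻.

Be²⁺ < Li⁺ < H⁻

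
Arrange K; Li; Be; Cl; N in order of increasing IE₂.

Be, Cl, N, K, Li

Consider each +1 ion: K⁺ is the bare [Ar] core; Li⁺ is the bare [He] core; Be⁺ still has 1 valence electron; Cl⁺ still has 6 valence electrons; N⁺ still has 4 valence electrons.
Core electrons are held far more tightly than valence electrons, so K and Li top the IE_2 order.
Valence configurations: Be⁺ [He]2s¹, Cl⁺ [Ne]3s²3p⁴, N⁺ [He]2s²2p².
Tabulated IE_2 (kJ/mol): K 3052, Li 7298, Be 1757, Cl 2298, N 2856.
So the second ionization energies run Be < Cl < N < K < Li.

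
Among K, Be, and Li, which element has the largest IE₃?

Consider each +2 ion: K²⁺ is already 1 electron into the core; Be²⁺ is the bare [He] core; Li²⁺ is already 1 electron into the core.
All of these are removing an electron from a noble-gas core or deeper; the smaller core (lower principal quantum number) is held far more tightly, and within a period the higher nuclear charge binds the same core more tightly.
Approximate IE_3 values (kJ/mol): K 4420, Be 14849, Li 11815.
So the third ionization energies run K < Li < Be.

Be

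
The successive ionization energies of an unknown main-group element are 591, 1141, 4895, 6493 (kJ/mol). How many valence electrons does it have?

Look for the largest jump between consecutive ionization energies: IE3/IE2 ≈ 4.3, far larger than any earlier ratio.
That jump marks the point where a core electron is being removed. So the atom has 2 valence electrons.

2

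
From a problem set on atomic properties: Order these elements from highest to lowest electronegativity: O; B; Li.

O, B, Li

Atoms toward the upper right of the periodic table pull bonding electrons most strongly.
All lie in period 2, so electronegativity increases left to right.
So from highest to lowest: O > B > Li.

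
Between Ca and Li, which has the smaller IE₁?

Li

Li is in period 2, group 1; Ca is in period 4, group 2.
IE₁ increases left→right with effective nuclear charge and decreases top→bottom as the valence shell moves farther out.
Neither a single period nor a single group — weigh both effects.
Ca > Li: the two effects oppose for this pair; the across-period effect wins (590 vs 520 kJ/mol).
Approximate values (kJ/mol): Li 520, Ca 590.
So Li has the smaller IE₁ (Li < Ca).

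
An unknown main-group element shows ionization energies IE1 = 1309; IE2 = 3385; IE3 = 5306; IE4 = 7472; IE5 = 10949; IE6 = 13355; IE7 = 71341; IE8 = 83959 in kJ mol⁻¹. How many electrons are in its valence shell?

6

Look for the largest jump between consecutive ionization energies: IE7/IE6 ≈ 5.3, far larger than any earlier ratio.
That jump marks the point where a core electron is being removed. So the atom has 6 valence electrons.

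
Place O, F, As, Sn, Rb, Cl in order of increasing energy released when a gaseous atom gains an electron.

Rb < As < Sn < O < F < Cl

O is in period 2, group 16; F is in period 2, group 17; Cl is in period 3, group 17; As is in period 4, group 15; Rb is in period 5, group 1; Sn is in period 5, group 14.
Electron affinity generally becomes more exothermic across a period toward the halogens and less exothermic down a group.
Here both period and group differ, so the two effects have to be weighed against each other.
As > Rb: relative to Rb, both the across-period and down-group shifts push As's electron affinity up.
Sn > As: this pair runs against the simple trend — see the exception note.
O > Sn: both effects reinforce here, so O is clearly the higher of the two.
F > O: F lies to the right of O in period 2, so the across-period effect alone puts F higher.
Cl > F: this pair runs against the simple trend — see the exception note.
Note the exception: Sn has a higher electron affinity than As, contrary to the simple trend — adding an electron to As's half-filled np³ subshell costs electron-pairing energy.
Note the exception: Cl has a higher electron affinity than F, contrary to the simple trend — F's small 2p subshell makes the incoming electron feel strong e⁻–e⁻ repulsion, so Cl actually releases more energy on gaining an electron.
For reference (kJ/mol): O 141, F 328, Cl 349, As 78, Rb 47, Sn 107.
So from lowest to highest: Rb < As < Sn < O < F < Cl.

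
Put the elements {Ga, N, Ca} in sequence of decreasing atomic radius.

Ca > Ga > N

Across a period the added protons contract the valence shell; down a group each new principal shell makes the atom larger.
Here both period and group differ, so the two effects have to be weighed against each other.
Ga > N: relative to N, both the across-period and down-group shifts push Ga's atomic radius up.
Ca > Ga: Ca lies to the left of Ga in period 4, so the across-period effect alone puts Ca larger.
Tabulated atomic radius (pm): N 71, Ca 171, Ga 124.
So from largest to smallest: Ca > Ga > N.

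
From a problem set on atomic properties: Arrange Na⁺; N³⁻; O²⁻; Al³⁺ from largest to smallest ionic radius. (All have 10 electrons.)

N³⁻, O²⁻, Na⁺, Al³⁺

All of these have 10 electrons, so size is governed by nuclear charge alone: the more protons, the stronger the pull on the same electron cloud, and the smaller the ion.
Nuclear charges: Al³⁺ (Z=13), Na⁺ (Z=11), O²⁻ (Z=8), N³⁻ (Z=7).
Largest to smallest: N³⁻ > O²⁻ > Na⁺ > Al³⁺.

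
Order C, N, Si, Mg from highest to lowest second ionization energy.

N, C, Si, Mg

The second ionization energy removes an electron from the +1 ion. For each element: C⁺ still has 3 valence electrons; N⁺ still has 4 valence electrons; Si⁺ still has 3 valence electrons; Mg⁺ still has 1 valence electron.
All are still removing valence electrons, so compare the +1 ions as you would atoms: IE_2 generally rises across a period (higher Z_eff) and falls down a group (larger shell), subject to the usual subshell exceptions.
Valence configurations: C⁺ [He]2s²2p¹, N⁺ [He]2s²2p², Si⁺ [Ne]3s²3p¹, Mg⁺ [Ne]3s¹.
Tabulated IE_2 (kJ/mol): C 2353, N 2856, Si 1577, Mg 1451.
Overall IE_2 order: Mg < Si < C < N.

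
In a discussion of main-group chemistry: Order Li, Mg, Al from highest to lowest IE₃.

After 2 electrons have been removed, what remains? Li²⁺ is already 1 electron into the core; Mg²⁺ is the bare [Ne] core; Al²⁺ still has 1 valence electron.
Pulling an electron out of a noble-gas core costs far more than removing a remaining valence electron, so Mg and Li sit at the high end of IE_3.
Approximate IE_3 values (kJ/mol): Li 11815, Mg 7733, Al 2745.
Overall IE_3 order: Al < Mg < Li.

Li > Mg > Al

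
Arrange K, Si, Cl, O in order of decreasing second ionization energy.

IE_2 is the cost of taking one more electron from the +1 cation: K⁺ is the bare [Ar] core; Si⁺ still has 3 valence electrons; Cl⁺ still has 6 valence electrons; O⁺ still has 5 valence electrons.
Usually core removal costs more than valence removal, but here the competition is close: a tightly held n=2 valence electron can cost more to remove than an n=3 core electron, so the actual values have to decide it.
Valence configurations: Si⁺ [Ne]3s²3p¹, Cl⁺ [Ne]3s²3p⁴, O⁺ [He]2s²2p³.
The numbers (kJ/mol): K 3052, Si 1577, Cl 2298, O 3388.
Overall IE_2 order: Si < Cl < K < O.

O > K > Cl > Si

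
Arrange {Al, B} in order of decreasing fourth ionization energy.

The fourth ionization energy removes an electron from the +3 ion. For each element: Al³⁺ is the bare [Ne] core; B³⁺ is the bare [He] core.
All of these are removing an electron from a noble-gas core or deeper; the smaller core (lower principal quantum number) is held far more tightly, and within a period the higher nuclear charge binds the same core more tightly.
The numbers (kJ/mol): Al 11577, B 25026.
Hence IE_4: Al < B.

B > Al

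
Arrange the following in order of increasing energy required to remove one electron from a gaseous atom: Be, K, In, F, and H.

K < In < Be < H < F

H is in period 1, group 1; Be is in period 2, group 2; F is in period 2, group 17; K is in period 4, group 1; In is in period 5, group 13.
Across a period the outer electron is held more tightly (higher IE₁); down a group it sits in a higher shell, more shielded, and comes off more easily.
Neither a single period nor a single group — weigh both effects.
In > K: the two effects oppose for this pair; the across-period effect wins (558 vs 419 kJ/mol).
Be > In: the two effects oppose for this pair; the down-group effect wins (900 vs 558 kJ/mol).
H > Be: the two effects oppose for this pair; the down-group effect wins (1312 vs 900 kJ/mol).
F > H: period and group pull opposite ways; the across-period shift dominates (1681 vs 1312 kJ/mol).
Tabulated first ionization energy (kJ/mol): H 1312, Be 900, F 1681, K 419, In 558.
So from lowest to highest: K < In < Be < H < F.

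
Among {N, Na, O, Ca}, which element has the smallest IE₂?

Ca

Consider each +1 ion: N⁺ still has 4 valence electrons; Na⁺ is the bare [Ne] core; O⁺ still has 5 valence electrons; Ca⁺ still has 1 valence electron.
Breaking into a closed-shell core is much more expensive than removing a leftover valence electron — Na has the largest IE_2 here.
Valence configurations: N⁺ [He]2s²2p², O⁺ [He]2s²2p³, Ca⁺ [Ar]4s¹.
Approximate IE_2 values (kJ/mol): N 2856, Na 4562, O 3388, Ca 1145.
So the second ionization energies run Ca < N < O < Na.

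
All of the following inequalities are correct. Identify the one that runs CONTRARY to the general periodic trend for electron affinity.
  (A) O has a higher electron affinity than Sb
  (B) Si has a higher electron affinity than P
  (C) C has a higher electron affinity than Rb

(B)

The general trend: electron affinity increases across a period and decreases down a group.
(A) O (period 2, group 16) vs Sb (period 5, group 15): the stated order agrees with the simple trend.
(B) Si (period 3, group 14) vs P (period 3, group 15): the stated order contradicts the simple trend.
(C) C (period 2, group 14) vs Rb (period 5, group 1): the stated order agrees with the simple trend.
The exception is (B): adding an electron to P's half-filled 3p³ is unfavourable, so Si (3p²) has the more exothermic EA.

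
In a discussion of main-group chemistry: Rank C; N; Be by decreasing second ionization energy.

N > C > Be

The second ionization energy removes an electron from the +1 ion. For each element: C⁺ still has 3 valence electrons; N⁺ still has 4 valence electrons; Be⁺ still has 1 valence electron.
All are still removing valence electrons, so compare the +1 ions as you would atoms: IE_2 generally rises across a period (higher Z_eff) and falls down a group (larger shell), subject to the usual subshell exceptions.
Valence configurations: C⁺ [He]2s²2p¹, N⁺ [He]2s²2p², Be⁺ [He]2s¹.
Approximate IE_2 values (kJ/mol): C 2353, N 2856, Be 1757.
Hence IE_2: Be < C < N.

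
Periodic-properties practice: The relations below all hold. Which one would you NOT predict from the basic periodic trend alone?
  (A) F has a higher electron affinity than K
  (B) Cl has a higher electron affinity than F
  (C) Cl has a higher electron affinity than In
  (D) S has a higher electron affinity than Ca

The general trend: electron affinity increases across a period and decreases down a group.
(A) F (period 2, group 17) vs K (period 4, group 1): the stated order agrees with the simple trend.
(B) Cl (period 3, group 17) vs F (period 2, group 17): the stated order contradicts the simple trend.
(C) Cl (period 3, group 17) vs In (period 5, group 13): the stated order agrees with the simple trend.
(D) S (period 3, group 16) vs Ca (period 4, group 2): the stated order agrees with the simple trend.
The exception is (B): F's small 2p subshell makes the incoming electron feel strong e⁻–e⁻ repulsion, so Cl actually releases more energy on gaining an electron.

(B)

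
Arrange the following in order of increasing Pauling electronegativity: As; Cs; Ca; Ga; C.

Cs < Ca < Ga < As < C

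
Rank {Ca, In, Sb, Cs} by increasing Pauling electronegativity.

Cs, Ca, In, Sb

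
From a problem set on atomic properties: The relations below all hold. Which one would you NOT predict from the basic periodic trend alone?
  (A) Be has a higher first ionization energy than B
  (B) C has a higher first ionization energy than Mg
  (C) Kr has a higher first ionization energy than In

The general trend: first ionization energy increases across a period and decreases down a group.
(A) Be (period 2, group 2) vs B (period 2, group 13): the stated order contradicts the simple trend.
(B) C (period 2, group 14) vs Mg (period 3, group 2): the stated order agrees with the simple trend.
(C) Kr (period 4, group 18) vs In (period 5, group 13): the stated order agrees with the simple trend.
The exception is (A): removing B's lone 2p electron is easier than breaking Be's filled 2s².

(A)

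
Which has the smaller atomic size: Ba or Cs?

Ba

Cs is in period 6, group 1; Ba is in period 6, group 2.
Across a period the added protons contract the valence shell; down a group each new principal shell makes the atom larger.
All lie in period 6, so atomic radius increases right to left.
So Ba has the smaller atomic size (Ba < Cs).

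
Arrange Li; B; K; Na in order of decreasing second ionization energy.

IE_2 is the cost of taking one more electron from the +1 cation: Li⁺ is the bare [He] core; B⁺ still has 2 valence electrons; K⁺ is the bare [Ar] core; Na⁺ is the bare [Ne] core.
Breaking into a closed-shell core is much more expensive than removing a leftover valence electron — K, Na and Li have the largest IE_2 here.
Approximate IE_2 values (kJ/mol): Li 7298, B 2427, K 3052, Na 4562.
Hence IE_2: B < K < Na < Li.

Li, Na, K, B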